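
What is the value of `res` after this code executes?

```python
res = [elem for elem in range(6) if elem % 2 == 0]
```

Let's trace through this code step by step.

Initialize: res = [elem for elem in range(6) if elem % 2 == 0]

After execution: res = [0, 2, 4]
[0, 2, 4]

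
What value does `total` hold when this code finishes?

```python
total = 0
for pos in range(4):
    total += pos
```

Let's trace through this code step by step.

Initialize: total = 0
Entering loop: for pos in range(4):

After execution: total = 6
6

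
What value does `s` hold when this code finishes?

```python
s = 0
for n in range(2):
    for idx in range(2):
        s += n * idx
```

Let's trace through this code step by step.

Initialize: s = 0
Entering loop: for n in range(2):

After execution: s = 1
1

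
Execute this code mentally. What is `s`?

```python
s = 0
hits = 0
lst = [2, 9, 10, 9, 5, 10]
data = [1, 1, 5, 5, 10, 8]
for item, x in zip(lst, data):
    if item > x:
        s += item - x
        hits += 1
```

Let's trace through this code step by step.

Initialize: s = 0
Initialize: hits = 0
Initialize: lst = [2, 9, 10, 9, 5, 10]
Initialize: data = [1, 1, 5, 5, 10, 8]
Entering loop: for item, x in zip(lst, data):

After execution: s = 20
20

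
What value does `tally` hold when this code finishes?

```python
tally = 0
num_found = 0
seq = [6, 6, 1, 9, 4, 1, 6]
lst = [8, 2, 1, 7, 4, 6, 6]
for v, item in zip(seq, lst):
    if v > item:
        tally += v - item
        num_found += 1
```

Let's trace through this code step by step.

Initialize: tally = 0
Initialize: num_found = 0
Initialize: seq = [6, 6, 1, 9, 4, 1, 6]
Initialize: lst = [8, 2, 1, 7, 4, 6, 6]
Entering loop: for v, item in zip(seq, lst):

After execution: tally = 6
6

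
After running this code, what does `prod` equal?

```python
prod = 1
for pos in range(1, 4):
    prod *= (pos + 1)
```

Let's trace through this code step by step.

Initialize: prod = 1
Entering loop: for pos in range(1, 4):

After execution: prod = 24
24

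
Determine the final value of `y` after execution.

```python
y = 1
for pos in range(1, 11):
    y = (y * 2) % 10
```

Let's trace through this code step by step.

Initialize: y = 1
Entering loop: for pos in range(1, 11):

After execution: y = 4
4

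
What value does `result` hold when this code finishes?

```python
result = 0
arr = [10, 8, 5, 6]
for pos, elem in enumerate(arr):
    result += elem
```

Let's trace through this code step by step.

Initialize: result = 0
Initialize: arr = [10, 8, 5, 6]
Entering loop: for pos, elem in enumerate(arr):

After execution: result = 29
29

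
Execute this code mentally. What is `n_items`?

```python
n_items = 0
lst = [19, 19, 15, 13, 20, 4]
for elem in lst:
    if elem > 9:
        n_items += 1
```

Let's trace through this code step by step.

Initialize: n_items = 0
Initialize: lst = [19, 19, 15, 13, 20, 4]
Entering loop: for elem in lst:

After execution: n_items = 5
5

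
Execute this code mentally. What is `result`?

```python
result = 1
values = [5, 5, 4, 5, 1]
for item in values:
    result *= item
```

Let's trace through this code step by step.

Initialize: result = 1
Initialize: values = [5, 5, 4, 5, 1]
Entering loop: for item in values:

After execution: result = 500
500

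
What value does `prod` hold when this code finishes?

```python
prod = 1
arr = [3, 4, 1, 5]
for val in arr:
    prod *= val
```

Let's trace through this code step by step.

Initialize: prod = 1
Initialize: arr = [3, 4, 1, 5]
Entering loop: for val in arr:

After execution: prod = 60
60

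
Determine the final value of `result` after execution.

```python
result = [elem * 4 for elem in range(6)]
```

Let's trace through this code step by step.

Initialize: result = [elem * 4 for elem in range(6)]

After execution: result = [0, 4, 8, 12, 16, 20]
[0, 4, 8, 12, 16, 20]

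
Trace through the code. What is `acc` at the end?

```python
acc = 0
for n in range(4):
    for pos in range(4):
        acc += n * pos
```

Let's trace through this code step by step.

Initialize: acc = 0
Entering loop: for n in range(4):

After execution: acc = 36
36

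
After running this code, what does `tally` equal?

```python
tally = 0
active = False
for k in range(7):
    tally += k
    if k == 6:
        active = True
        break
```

Let's trace through this code step by step.

Initialize: tally = 0
Initialize: active = False
Entering loop: for k in range(7):

After execution: tally = 21
21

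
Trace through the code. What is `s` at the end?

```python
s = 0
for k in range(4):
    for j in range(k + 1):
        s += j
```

Let's trace through this code step by step.

Initialize: s = 0
Entering loop: for k in range(4):

After execution: s = 10
10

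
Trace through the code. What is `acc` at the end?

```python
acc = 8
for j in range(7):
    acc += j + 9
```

Let's trace through this code step by step.

Initialize: acc = 8
Entering loop: for j in range(7):

After execution: acc = 92
92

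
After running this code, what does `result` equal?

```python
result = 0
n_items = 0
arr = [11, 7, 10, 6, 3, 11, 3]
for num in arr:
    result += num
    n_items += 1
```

Let's trace through this code step by step.

Initialize: result = 0
Initialize: n_items = 0
Initialize: arr = [11, 7, 10, 6, 3, 11, 3]
Entering loop: for num in arr:

After execution: result = 51
51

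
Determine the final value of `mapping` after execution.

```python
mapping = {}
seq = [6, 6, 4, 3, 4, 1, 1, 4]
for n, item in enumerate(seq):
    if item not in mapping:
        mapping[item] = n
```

Let's trace through this code step by step.

Initialize: mapping = {}
Initialize: seq = [6, 6, 4, 3, 4, 1, 1, 4]
Entering loop: for n, item in enumerate(seq):

After execution: mapping = {6: 0, 4: 2, 3: 3, 1: 5}
{6: 0, 4: 2, 3: 3, 1: 5}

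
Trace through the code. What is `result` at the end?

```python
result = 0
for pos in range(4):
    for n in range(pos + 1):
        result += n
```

Let's trace through this code step by step.

Initialize: result = 0
Entering loop: for pos in range(4):

After execution: result = 10
10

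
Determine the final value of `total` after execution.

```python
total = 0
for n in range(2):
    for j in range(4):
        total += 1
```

Let's trace through this code step by step.

Initialize: total = 0
Entering loop: for n in range(2):

After execution: total = 8
8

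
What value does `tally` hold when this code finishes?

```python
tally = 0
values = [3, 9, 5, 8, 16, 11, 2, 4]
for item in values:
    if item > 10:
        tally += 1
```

Let's trace through this code step by step.

Initialize: tally = 0
Initialize: values = [3, 9, 5, 8, 16, 11, 2, 4]
Entering loop: for item in values:

After execution: tally = 2
2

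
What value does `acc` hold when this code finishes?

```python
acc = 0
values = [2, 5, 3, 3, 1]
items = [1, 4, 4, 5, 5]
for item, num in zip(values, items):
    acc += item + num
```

Let's trace through this code step by step.

Initialize: acc = 0
Initialize: values = [2, 5, 3, 3, 1]
Initialize: items = [1, 4, 4, 5, 5]
Entering loop: for item, num in zip(values, items):

After execution: acc = 33
33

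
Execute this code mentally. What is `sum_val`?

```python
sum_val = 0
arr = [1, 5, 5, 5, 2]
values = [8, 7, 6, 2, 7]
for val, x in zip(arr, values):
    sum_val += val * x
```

Let's trace through this code step by step.

Initialize: sum_val = 0
Initialize: arr = [1, 5, 5, 5, 2]
Initialize: values = [8, 7, 6, 2, 7]
Entering loop: for val, x in zip(arr, values):

After execution: sum_val = 97
97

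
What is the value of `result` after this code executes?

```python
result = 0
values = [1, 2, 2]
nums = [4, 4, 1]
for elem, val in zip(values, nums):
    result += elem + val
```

Let's trace through this code step by step.

Initialize: result = 0
Initialize: values = [1, 2, 2]
Initialize: nums = [4, 4, 1]
Entering loop: for elem, val in zip(values, nums):

After execution: result = 14
14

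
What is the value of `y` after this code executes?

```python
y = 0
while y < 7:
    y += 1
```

Let's trace through this code step by step.

Initialize: y = 0
Entering loop: while y < 7:

After execution: y = 7
7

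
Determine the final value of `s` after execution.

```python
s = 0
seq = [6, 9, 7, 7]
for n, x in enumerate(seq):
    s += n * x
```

Let's trace through this code step by step.

Initialize: s = 0
Initialize: seq = [6, 9, 7, 7]
Entering loop: for n, x in enumerate(seq):

After execution: s = 44
44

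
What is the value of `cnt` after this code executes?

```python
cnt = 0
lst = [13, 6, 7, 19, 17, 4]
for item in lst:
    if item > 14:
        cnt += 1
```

Let's trace through this code step by step.

Initialize: cnt = 0
Initialize: lst = [13, 6, 7, 19, 17, 4]
Entering loop: for item in lst:

After execution: cnt = 2
2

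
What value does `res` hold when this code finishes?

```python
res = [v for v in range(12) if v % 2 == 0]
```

Let's trace through this code step by step.

Initialize: res = [v for v in range(12) if v % 2 == 0]

After execution: res = [0, 2, 4, 6, 8, 10]
[0, 2, 4, 6, 8, 10]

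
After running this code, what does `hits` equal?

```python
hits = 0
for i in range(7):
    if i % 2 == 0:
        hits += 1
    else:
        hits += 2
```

Let's trace through this code step by step.

Initialize: hits = 0
Entering loop: for i in range(7):

After execution: hits = 10
10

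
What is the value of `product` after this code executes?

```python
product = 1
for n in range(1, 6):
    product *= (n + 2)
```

Let's trace through this code step by step.

Initialize: product = 1
Entering loop: for n in range(1, 6):

After execution: product = 2520
2520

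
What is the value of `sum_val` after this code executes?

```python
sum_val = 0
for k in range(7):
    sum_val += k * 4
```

Let's trace through this code step by step.

Initialize: sum_val = 0
Entering loop: for k in range(7):

After execution: sum_val = 84
84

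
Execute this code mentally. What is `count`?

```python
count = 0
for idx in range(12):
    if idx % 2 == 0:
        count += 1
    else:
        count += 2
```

Let's trace through this code step by step.

Initialize: count = 0
Entering loop: for idx in range(12):

After execution: count = 18
18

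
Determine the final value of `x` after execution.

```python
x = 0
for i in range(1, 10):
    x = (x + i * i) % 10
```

Let's trace through this code step by step.

Initialize: x = 0
Entering loop: for i in range(1, 10):

After execution: x = 5
5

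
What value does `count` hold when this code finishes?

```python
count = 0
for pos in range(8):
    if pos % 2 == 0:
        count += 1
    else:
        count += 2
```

Let's trace through this code step by step.

Initialize: count = 0
Entering loop: for pos in range(8):

After execution: count = 12
12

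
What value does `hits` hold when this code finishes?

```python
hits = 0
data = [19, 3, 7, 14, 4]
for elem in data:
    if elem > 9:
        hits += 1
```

Let's trace through this code step by step.

Initialize: hits = 0
Initialize: data = [19, 3, 7, 14, 4]
Entering loop: for elem in data:

After execution: hits = 2
2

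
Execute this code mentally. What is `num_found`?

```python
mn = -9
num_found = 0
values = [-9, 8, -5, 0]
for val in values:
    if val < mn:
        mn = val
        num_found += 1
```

Let's trace through this code step by step.

Initialize: mn = -9
Initialize: num_found = 0
Initialize: values = [-9, 8, -5, 0]
Entering loop: for val in values:

After execution: num_found = 0
0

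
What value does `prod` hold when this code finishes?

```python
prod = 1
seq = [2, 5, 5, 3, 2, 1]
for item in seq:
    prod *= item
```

Let's trace through this code step by step.

Initialize: prod = 1
Initialize: seq = [2, 5, 5, 3, 2, 1]
Entering loop: for item in seq:

After execution: prod = 300
300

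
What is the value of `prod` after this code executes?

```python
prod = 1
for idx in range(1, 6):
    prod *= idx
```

Let's trace through this code step by step.

Initialize: prod = 1
Entering loop: for idx in range(1, 6):

After execution: prod = 120
120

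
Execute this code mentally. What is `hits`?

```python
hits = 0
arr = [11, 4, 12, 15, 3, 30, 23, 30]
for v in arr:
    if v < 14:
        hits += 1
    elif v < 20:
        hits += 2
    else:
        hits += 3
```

Let's trace through this code step by step.

Initialize: hits = 0
Initialize: arr = [11, 4, 12, 15, 3, 30, 23, 30]
Entering loop: for v in arr:

After execution: hits = 15
15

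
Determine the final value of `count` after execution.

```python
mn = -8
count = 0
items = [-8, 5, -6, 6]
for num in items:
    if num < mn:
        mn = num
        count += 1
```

Let's trace through this code step by step.

Initialize: mn = -8
Initialize: count = 0
Initialize: items = [-8, 5, -6, 6]
Entering loop: for num in items:

After execution: count = 0
0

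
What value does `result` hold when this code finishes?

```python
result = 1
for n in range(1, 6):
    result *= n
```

Let's trace through this code step by step.

Initialize: result = 1
Entering loop: for n in range(1, 6):

After execution: result = 120
120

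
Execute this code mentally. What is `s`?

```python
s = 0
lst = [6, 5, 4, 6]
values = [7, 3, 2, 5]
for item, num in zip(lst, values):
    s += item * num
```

Let's trace through this code step by step.

Initialize: s = 0
Initialize: lst = [6, 5, 4, 6]
Initialize: values = [7, 3, 2, 5]
Entering loop: for item, num in zip(lst, values):

After execution: s = 95
95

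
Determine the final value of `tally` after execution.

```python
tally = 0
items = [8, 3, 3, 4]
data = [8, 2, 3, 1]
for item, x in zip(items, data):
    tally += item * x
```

Let's trace through this code step by step.

Initialize: tally = 0
Initialize: items = [8, 3, 3, 4]
Initialize: data = [8, 2, 3, 1]
Entering loop: for item, x in zip(items, data):

After execution: tally = 83
83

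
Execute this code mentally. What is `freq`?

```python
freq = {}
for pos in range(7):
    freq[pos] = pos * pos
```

Let's trace through this code step by step.

Initialize: freq = {}
Entering loop: for pos in range(7):

After execution: freq = {0: 0, 1: 1, 2: 4, 3: 9, 4: 16, 5: 25, 6: 36}
{0: 0, 1: 1, 2: 4, 3: 9, 4: 16, 5: 25, 6: 36}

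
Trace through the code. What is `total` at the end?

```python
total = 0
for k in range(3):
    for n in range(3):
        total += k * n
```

Let's trace through this code step by step.

Initialize: total = 0
Entering loop: for k in range(3):

After execution: total = 9
9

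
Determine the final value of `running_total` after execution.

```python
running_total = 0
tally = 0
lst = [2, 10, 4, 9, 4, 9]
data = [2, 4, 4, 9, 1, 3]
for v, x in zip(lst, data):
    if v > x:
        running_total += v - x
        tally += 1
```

Let's trace through this code step by step.

Initialize: running_total = 0
Initialize: tally = 0
Initialize: lst = [2, 10, 4, 9, 4, 9]
Initialize: data = [2, 4, 4, 9, 1, 3]
Entering loop: for v, x in zip(lst, data):

After execution: running_total = 15
15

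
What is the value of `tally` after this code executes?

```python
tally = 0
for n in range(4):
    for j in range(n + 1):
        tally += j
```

Let's trace through this code step by step.

Initialize: tally = 0
Entering loop: for n in range(4):

After execution: tally = 10
10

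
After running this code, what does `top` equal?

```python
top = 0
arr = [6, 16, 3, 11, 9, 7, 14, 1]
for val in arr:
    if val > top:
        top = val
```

Let's trace through this code step by step.

Initialize: top = 0
Initialize: arr = [6, 16, 3, 11, 9, 7, 14, 1]
Entering loop: for val in arr:

After execution: top = 16
16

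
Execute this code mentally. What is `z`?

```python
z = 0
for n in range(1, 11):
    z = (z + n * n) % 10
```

Let's trace through this code step by step.

Initialize: z = 0
Entering loop: for n in range(1, 11):

After execution: z = 5
5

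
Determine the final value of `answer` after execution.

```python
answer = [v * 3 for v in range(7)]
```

Let's trace through this code step by step.

Initialize: answer = [v * 3 for v in range(7)]

After execution: answer = [0, 3, 6, 9, 12, 15, 18]
[0, 3, 6, 9, 12, 15, 18]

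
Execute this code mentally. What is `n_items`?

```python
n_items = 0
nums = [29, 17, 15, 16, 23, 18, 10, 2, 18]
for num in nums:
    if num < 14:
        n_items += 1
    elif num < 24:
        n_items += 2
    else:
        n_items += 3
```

Let's trace through this code step by step.

Initialize: n_items = 0
Initialize: nums = [29, 17, 15, 16, 23, 18, 10, 2, 18]
Entering loop: for num in nums:

After execution: n_items = 17
17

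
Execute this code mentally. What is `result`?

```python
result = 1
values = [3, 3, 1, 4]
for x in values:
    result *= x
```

Let's trace through this code step by step.

Initialize: result = 1
Initialize: values = [3, 3, 1, 4]
Entering loop: for x in values:

After execution: result = 36
36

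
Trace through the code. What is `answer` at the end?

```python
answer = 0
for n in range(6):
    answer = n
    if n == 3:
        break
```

Let's trace through this code step by step.

Initialize: answer = 0
Entering loop: for n in range(6):

After execution: answer = 3
3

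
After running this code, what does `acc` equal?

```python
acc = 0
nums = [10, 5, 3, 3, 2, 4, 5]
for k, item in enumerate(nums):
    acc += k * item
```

Let's trace through this code step by step.

Initialize: acc = 0
Initialize: nums = [10, 5, 3, 3, 2, 4, 5]
Entering loop: for k, item in enumerate(nums):

After execution: acc = 78
78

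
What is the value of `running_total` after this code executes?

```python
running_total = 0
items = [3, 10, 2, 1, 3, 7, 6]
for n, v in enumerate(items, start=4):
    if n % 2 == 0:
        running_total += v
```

Let's trace through this code step by step.

Initialize: running_total = 0
Initialize: items = [3, 10, 2, 1, 3, 7, 6]
Entering loop: for n, v in enumerate(items, start=4):

After execution: running_total = 14
14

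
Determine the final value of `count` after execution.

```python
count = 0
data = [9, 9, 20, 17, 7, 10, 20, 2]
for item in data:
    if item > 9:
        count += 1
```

Let's trace through this code step by step.

Initialize: count = 0
Initialize: data = [9, 9, 20, 17, 7, 10, 20, 2]
Entering loop: for item in data:

After execution: count = 4
4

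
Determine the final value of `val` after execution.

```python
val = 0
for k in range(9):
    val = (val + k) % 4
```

Let's trace through this code step by step.

Initialize: val = 0
Entering loop: for k in range(9):

After execution: val = 0
0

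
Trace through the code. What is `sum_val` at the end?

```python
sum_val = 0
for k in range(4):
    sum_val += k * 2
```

Let's trace through this code step by step.

Initialize: sum_val = 0
Entering loop: for k in range(4):

After execution: sum_val = 12
12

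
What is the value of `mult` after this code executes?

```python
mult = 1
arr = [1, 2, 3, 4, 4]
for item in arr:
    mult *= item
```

Let's trace through this code step by step.

Initialize: mult = 1
Initialize: arr = [1, 2, 3, 4, 4]
Entering loop: for item in arr:

After execution: mult = 96
96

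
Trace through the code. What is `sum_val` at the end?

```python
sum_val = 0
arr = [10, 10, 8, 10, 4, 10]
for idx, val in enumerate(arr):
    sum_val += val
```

Let's trace through this code step by step.

Initialize: sum_val = 0
Initialize: arr = [10, 10, 8, 10, 4, 10]
Entering loop: for idx, val in enumerate(arr):

After execution: sum_val = 52
52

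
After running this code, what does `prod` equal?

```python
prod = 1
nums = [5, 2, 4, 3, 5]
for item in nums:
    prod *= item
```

Let's trace through this code step by step.

Initialize: prod = 1
Initialize: nums = [5, 2, 4, 3, 5]
Entering loop: for item in nums:

After execution: prod = 600
600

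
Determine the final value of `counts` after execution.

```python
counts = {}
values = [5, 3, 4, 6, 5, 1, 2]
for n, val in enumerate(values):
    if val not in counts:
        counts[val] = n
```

Let's trace through this code step by step.

Initialize: counts = {}
Initialize: values = [5, 3, 4, 6, 5, 1, 2]
Entering loop: for n, val in enumerate(values):

After execution: counts = {5: 0, 3: 1, 4: 2, 6: 3, 1: 5, 2: 6}
{5: 0, 3: 1, 4: 2, 6: 3, 1: 5, 2: 6}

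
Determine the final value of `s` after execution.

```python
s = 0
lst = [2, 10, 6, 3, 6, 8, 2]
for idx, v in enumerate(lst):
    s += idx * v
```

Let's trace through this code step by step.

Initialize: s = 0
Initialize: lst = [2, 10, 6, 3, 6, 8, 2]
Entering loop: for idx, v in enumerate(lst):

After execution: s = 107
107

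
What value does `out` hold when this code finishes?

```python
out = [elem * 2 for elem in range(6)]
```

Let's trace through this code step by step.

Initialize: out = [elem * 2 for elem in range(6)]

After execution: out = [0, 2, 4, 6, 8, 10]
[0, 2, 4, 6, 8, 10]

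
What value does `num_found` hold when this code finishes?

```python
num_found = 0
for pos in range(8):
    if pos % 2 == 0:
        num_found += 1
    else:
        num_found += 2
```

Let's trace through this code step by step.

Initialize: num_found = 0
Entering loop: for pos in range(8):

After execution: num_found = 12
12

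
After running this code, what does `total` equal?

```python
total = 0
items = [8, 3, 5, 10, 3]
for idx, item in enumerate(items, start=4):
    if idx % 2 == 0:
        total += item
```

Let's trace through this code step by step.

Initialize: total = 0
Initialize: items = [8, 3, 5, 10, 3]
Entering loop: for idx, item in enumerate(items, start=4):

After execution: total = 16
16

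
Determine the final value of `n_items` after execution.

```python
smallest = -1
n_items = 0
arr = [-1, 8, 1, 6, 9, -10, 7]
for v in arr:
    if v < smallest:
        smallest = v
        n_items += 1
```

Let's trace through this code step by step.

Initialize: smallest = -1
Initialize: n_items = 0
Initialize: arr = [-1, 8, 1, 6, 9, -10, 7]
Entering loop: for v in arr:

After execution: n_items = 1
1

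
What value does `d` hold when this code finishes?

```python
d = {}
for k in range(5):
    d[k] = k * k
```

Let's trace through this code step by step.

Initialize: d = {}
Entering loop: for k in range(5):

After execution: d = {0: 0, 1: 1, 2: 4, 3: 9, 4: 16}
{0: 0, 1: 1, 2: 4, 3: 9, 4: 16}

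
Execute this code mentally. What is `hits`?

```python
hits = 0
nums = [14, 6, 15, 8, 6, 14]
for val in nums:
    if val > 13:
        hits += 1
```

Let's trace through this code step by step.

Initialize: hits = 0
Initialize: nums = [14, 6, 15, 8, 6, 14]
Entering loop: for val in nums:

After execution: hits = 3
3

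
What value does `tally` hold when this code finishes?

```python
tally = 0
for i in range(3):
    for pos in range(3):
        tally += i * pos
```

Let's trace through this code step by step.

Initialize: tally = 0
Entering loop: for i in range(3):

After execution: tally = 9
9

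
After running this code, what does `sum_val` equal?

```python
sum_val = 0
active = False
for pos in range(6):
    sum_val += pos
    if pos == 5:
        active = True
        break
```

Let's trace through this code step by step.

Initialize: sum_val = 0
Initialize: active = False
Entering loop: for pos in range(6):

After execution: sum_val = 15
15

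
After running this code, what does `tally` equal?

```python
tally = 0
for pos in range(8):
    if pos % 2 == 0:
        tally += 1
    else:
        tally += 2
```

Let's trace through this code step by step.

Initialize: tally = 0
Entering loop: for pos in range(8):

After execution: tally = 12
12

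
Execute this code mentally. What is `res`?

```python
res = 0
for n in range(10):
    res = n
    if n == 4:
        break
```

Let's trace through this code step by step.

Initialize: res = 0
Entering loop: for n in range(10):

After execution: res = 4
4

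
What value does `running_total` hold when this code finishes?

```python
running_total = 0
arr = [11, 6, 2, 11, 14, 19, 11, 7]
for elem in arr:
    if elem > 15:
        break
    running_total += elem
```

Let's trace through this code step by step.

Initialize: running_total = 0
Initialize: arr = [11, 6, 2, 11, 14, 19, 11, 7]
Entering loop: for elem in arr:

After execution: running_total = 44
44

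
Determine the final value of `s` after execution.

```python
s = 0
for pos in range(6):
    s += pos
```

Let's trace through this code step by step.

Initialize: s = 0
Entering loop: for pos in range(6):

After execution: s = 15
15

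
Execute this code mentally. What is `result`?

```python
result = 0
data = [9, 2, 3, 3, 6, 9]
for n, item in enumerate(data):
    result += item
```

Let's trace through this code step by step.

Initialize: result = 0
Initialize: data = [9, 2, 3, 3, 6, 9]
Entering loop: for n, item in enumerate(data):

After execution: result = 32
32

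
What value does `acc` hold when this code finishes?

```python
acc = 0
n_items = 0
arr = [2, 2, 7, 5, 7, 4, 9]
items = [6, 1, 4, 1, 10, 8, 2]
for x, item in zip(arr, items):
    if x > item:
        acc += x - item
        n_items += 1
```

Let's trace through this code step by step.

Initialize: acc = 0
Initialize: n_items = 0
Initialize: arr = [2, 2, 7, 5, 7, 4, 9]
Initialize: items = [6, 1, 4, 1, 10, 8, 2]
Entering loop: for x, item in zip(arr, items):

After execution: acc = 15
15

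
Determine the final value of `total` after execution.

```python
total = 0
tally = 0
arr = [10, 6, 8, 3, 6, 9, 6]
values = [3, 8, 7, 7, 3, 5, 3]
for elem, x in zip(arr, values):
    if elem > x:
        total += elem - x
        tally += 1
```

Let's trace through this code step by step.

Initialize: total = 0
Initialize: tally = 0
Initialize: arr = [10, 6, 8, 3, 6, 9, 6]
Initialize: values = [3, 8, 7, 7, 3, 5, 3]
Entering loop: for elem, x in zip(arr, values):

After execution: total = 18
18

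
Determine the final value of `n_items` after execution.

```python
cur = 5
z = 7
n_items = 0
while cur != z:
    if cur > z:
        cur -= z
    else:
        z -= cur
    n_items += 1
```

Let's trace through this code step by step.

Initialize: cur = 5
Initialize: z = 7
Initialize: n_items = 0
Entering loop: while cur != z:

After execution: n_items = 4
4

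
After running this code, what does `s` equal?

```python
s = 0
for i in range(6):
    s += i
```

Let's trace through this code step by step.

Initialize: s = 0
Entering loop: for i in range(6):

After execution: s = 15
15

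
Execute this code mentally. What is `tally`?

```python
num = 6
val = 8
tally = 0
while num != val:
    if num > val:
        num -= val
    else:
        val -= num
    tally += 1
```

Let's trace through this code step by step.

Initialize: num = 6
Initialize: val = 8
Initialize: tally = 0
Entering loop: while num != val:

After execution: tally = 3
3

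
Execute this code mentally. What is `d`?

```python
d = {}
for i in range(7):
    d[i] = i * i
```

Let's trace through this code step by step.

Initialize: d = {}
Entering loop: for i in range(7):

After execution: d = {0: 0, 1: 1, 2: 4, 3: 9, 4: 16, 5: 25, 6: 36}
{0: 0, 1: 1, 2: 4, 3: 9, 4: 16, 5: 25, 6: 36}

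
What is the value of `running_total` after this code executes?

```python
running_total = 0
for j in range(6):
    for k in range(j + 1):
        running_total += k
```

Let's trace through this code step by step.

Initialize: running_total = 0
Entering loop: for j in range(6):

After execution: running_total = 35
35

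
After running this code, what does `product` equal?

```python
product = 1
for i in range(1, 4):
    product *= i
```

Let's trace through this code step by step.

Initialize: product = 1
Entering loop: for i in range(1, 4):

After execution: product = 6
6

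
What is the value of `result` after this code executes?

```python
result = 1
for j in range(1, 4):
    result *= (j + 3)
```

Let's trace through this code step by step.

Initialize: result = 1
Entering loop: for j in range(1, 4):

After execution: result = 120
120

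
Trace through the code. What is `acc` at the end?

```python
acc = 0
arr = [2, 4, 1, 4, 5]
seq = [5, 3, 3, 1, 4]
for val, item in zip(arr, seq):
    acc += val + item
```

Let's trace through this code step by step.

Initialize: acc = 0
Initialize: arr = [2, 4, 1, 4, 5]
Initialize: seq = [5, 3, 3, 1, 4]
Entering loop: for val, item in zip(arr, seq):

After execution: acc = 32
32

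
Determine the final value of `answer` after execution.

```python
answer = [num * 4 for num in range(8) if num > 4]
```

Let's trace through this code step by step.

Initialize: answer = [num * 4 for num in range(8) if num > 4]

After execution: answer = [20, 24, 28]
[20, 24, 28]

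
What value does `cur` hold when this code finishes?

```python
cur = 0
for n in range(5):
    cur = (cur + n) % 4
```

Let's trace through this code step by step.

Initialize: cur = 0
Entering loop: for n in range(5):

After execution: cur = 2
2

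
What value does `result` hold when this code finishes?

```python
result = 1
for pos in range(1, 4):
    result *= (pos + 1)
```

Let's trace through this code step by step.

Initialize: result = 1
Entering loop: for pos in range(1, 4):

After execution: result = 24
24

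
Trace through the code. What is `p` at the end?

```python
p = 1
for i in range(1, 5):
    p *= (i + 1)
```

Let's trace through this code step by step.

Initialize: p = 1
Entering loop: for i in range(1, 5):

After execution: p = 120
120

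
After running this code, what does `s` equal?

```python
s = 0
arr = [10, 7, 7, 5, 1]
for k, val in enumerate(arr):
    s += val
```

Let's trace through this code step by step.

Initialize: s = 0
Initialize: arr = [10, 7, 7, 5, 1]
Entering loop: for k, val in enumerate(arr):

After execution: s = 30
30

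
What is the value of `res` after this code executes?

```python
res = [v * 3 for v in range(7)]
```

Let's trace through this code step by step.

Initialize: res = [v * 3 for v in range(7)]

After execution: res = [0, 3, 6, 9, 12, 15, 18]
[0, 3, 6, 9, 12, 15, 18]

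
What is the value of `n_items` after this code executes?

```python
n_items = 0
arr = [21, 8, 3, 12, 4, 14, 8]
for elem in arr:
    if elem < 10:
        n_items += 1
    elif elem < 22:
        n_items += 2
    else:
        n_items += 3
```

Let's trace through this code step by step.

Initialize: n_items = 0
Initialize: arr = [21, 8, 3, 12, 4, 14, 8]
Entering loop: for elem in arr:

After execution: n_items = 10
10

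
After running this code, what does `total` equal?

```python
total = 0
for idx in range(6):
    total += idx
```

Let's trace through this code step by step.

Initialize: total = 0
Entering loop: for idx in range(6):

After execution: total = 15
15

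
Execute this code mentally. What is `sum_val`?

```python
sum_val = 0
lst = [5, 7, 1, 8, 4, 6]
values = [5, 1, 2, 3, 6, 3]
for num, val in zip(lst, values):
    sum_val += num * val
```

Let's trace through this code step by step.

Initialize: sum_val = 0
Initialize: lst = [5, 7, 1, 8, 4, 6]
Initialize: values = [5, 1, 2, 3, 6, 3]
Entering loop: for num, val in zip(lst, values):

After execution: sum_val = 100
100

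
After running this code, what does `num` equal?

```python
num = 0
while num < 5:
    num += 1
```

Let's trace through this code step by step.

Initialize: num = 0
Entering loop: while num < 5:

After execution: num = 5
5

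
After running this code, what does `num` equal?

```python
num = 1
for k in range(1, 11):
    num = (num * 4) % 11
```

Let's trace through this code step by step.

Initialize: num = 1
Entering loop: for k in range(1, 11):

After execution: num = 1
1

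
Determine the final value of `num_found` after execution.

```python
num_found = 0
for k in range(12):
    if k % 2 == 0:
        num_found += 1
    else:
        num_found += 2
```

Let's trace through this code step by step.

Initialize: num_found = 0
Entering loop: for k in range(12):

After execution: num_found = 18
18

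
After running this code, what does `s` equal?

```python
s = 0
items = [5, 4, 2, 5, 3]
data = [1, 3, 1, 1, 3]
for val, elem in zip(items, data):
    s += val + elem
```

Let's trace through this code step by step.

Initialize: s = 0
Initialize: items = [5, 4, 2, 5, 3]
Initialize: data = [1, 3, 1, 1, 3]
Entering loop: for val, elem in zip(items, data):

After execution: s = 28
28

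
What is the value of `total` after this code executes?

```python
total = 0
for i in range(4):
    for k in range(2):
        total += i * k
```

Let's trace through this code step by step.

Initialize: total = 0
Entering loop: for i in range(4):

After execution: total = 6
6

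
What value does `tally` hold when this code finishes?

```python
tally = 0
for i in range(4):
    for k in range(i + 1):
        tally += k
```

Let's trace through this code step by step.

Initialize: tally = 0
Entering loop: for i in range(4):

After execution: tally = 10
10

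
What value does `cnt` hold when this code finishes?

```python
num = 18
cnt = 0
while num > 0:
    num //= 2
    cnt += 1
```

Let's trace through this code step by step.

Initialize: num = 18
Initialize: cnt = 0
Entering loop: while num > 0:

After execution: cnt = 5
5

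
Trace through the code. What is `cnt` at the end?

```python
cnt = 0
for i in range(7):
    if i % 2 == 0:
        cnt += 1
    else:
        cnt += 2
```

Let's trace through this code step by step.

Initialize: cnt = 0
Entering loop: for i in range(7):

After execution: cnt = 10
10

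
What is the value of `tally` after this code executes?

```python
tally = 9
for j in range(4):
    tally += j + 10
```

Let's trace through this code step by step.

Initialize: tally = 9
Entering loop: for j in range(4):

After execution: tally = 55
55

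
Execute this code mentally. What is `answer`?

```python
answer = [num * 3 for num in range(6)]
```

Let's trace through this code step by step.

Initialize: answer = [num * 3 for num in range(6)]

After execution: answer = [0, 3, 6, 9, 12, 15]
[0, 3, 6, 9, 12, 15]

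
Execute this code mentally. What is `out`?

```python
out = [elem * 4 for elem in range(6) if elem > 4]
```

Let's trace through this code step by step.

Initialize: out = [elem * 4 for elem in range(6) if elem > 4]

After execution: out = [20]
[20]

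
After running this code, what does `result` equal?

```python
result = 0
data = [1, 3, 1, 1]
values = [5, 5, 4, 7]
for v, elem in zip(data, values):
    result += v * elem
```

Let's trace through this code step by step.

Initialize: result = 0
Initialize: data = [1, 3, 1, 1]
Initialize: values = [5, 5, 4, 7]
Entering loop: for v, elem in zip(data, values):

After execution: result = 31
31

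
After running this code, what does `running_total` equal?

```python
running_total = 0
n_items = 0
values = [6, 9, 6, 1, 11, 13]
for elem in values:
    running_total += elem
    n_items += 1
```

Let's trace through this code step by step.

Initialize: running_total = 0
Initialize: n_items = 0
Initialize: values = [6, 9, 6, 1, 11, 13]
Entering loop: for elem in values:

After execution: running_total = 46
46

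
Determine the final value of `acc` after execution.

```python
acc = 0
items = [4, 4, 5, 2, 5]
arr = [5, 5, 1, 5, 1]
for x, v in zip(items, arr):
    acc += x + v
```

Let's trace through this code step by step.

Initialize: acc = 0
Initialize: items = [4, 4, 5, 2, 5]
Initialize: arr = [5, 5, 1, 5, 1]
Entering loop: for x, v in zip(items, arr):

After execution: acc = 37
37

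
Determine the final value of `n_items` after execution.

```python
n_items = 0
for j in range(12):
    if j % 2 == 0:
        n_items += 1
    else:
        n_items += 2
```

Let's trace through this code step by step.

Initialize: n_items = 0
Entering loop: for j in range(12):

After execution: n_items = 18
18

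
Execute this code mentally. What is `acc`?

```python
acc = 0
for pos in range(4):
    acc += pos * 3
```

Let's trace through this code step by step.

Initialize: acc = 0
Entering loop: for pos in range(4):

After execution: acc = 18
18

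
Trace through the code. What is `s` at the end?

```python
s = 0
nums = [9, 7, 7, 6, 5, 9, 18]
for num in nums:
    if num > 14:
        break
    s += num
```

Let's trace through this code step by step.

Initialize: s = 0
Initialize: nums = [9, 7, 7, 6, 5, 9, 18]
Entering loop: for num in nums:

After execution: s = 43
43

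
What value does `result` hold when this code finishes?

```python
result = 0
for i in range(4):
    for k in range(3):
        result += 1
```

Let's trace through this code step by step.

Initialize: result = 0
Entering loop: for i in range(4):

After execution: result = 12
12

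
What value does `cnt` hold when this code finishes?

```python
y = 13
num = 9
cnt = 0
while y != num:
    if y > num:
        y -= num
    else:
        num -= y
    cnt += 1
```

Let's trace through this code step by step.

Initialize: y = 13
Initialize: num = 9
Initialize: cnt = 0
Entering loop: while y != num:

After execution: cnt = 6
6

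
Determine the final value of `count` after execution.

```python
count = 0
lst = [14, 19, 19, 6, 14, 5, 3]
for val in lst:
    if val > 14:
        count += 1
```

Let's trace through this code step by step.

Initialize: count = 0
Initialize: lst = [14, 19, 19, 6, 14, 5, 3]
Entering loop: for val in lst:

After execution: count = 2
2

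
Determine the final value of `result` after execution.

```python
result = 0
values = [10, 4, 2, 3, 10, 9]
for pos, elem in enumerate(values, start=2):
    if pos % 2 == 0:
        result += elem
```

Let's trace through this code step by step.

Initialize: result = 0
Initialize: values = [10, 4, 2, 3, 10, 9]
Entering loop: for pos, elem in enumerate(values, start=2):

After execution: result = 22
22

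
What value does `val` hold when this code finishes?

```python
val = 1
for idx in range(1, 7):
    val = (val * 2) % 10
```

Let's trace through this code step by step.

Initialize: val = 1
Entering loop: for idx in range(1, 7):

After execution: val = 4
4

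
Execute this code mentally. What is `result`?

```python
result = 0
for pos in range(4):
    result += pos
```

Let's trace through this code step by step.

Initialize: result = 0
Entering loop: for pos in range(4):

After execution: result = 6
6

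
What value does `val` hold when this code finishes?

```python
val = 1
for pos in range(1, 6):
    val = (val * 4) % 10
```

Let's trace through this code step by step.

Initialize: val = 1
Entering loop: for pos in range(1, 6):

After execution: val = 4
4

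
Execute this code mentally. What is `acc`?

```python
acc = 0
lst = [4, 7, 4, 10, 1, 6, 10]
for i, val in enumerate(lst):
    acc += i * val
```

Let's trace through this code step by step.

Initialize: acc = 0
Initialize: lst = [4, 7, 4, 10, 1, 6, 10]
Entering loop: for i, val in enumerate(lst):

After execution: acc = 139
139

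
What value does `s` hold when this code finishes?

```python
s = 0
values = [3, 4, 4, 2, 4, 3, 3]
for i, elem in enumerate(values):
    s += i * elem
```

Let's trace through this code step by step.

Initialize: s = 0
Initialize: values = [3, 4, 4, 2, 4, 3, 3]
Entering loop: for i, elem in enumerate(values):

After execution: s = 67
67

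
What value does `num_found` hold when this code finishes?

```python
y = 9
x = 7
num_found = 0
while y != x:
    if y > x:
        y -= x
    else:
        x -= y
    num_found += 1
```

Let's trace through this code step by step.

Initialize: y = 9
Initialize: x = 7
Initialize: num_found = 0
Entering loop: while y != x:

After execution: num_found = 5
5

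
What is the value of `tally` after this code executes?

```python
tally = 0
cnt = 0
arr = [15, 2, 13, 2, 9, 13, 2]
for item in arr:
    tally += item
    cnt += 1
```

Let's trace through this code step by step.

Initialize: tally = 0
Initialize: cnt = 0
Initialize: arr = [15, 2, 13, 2, 9, 13, 2]
Entering loop: for item in arr:

After execution: tally = 56
56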